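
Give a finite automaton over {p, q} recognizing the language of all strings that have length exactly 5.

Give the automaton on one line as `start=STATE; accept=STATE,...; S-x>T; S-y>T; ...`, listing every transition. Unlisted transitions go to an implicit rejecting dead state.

Count input length up to 6: every symbol moves from S0 toward S6, which means 'more than 5' and absorbs. Accept from {S5}.
        p   q  
>  S0   S1  S1 
   S1   S2  S2 
   S2   S3  S3 
   S3   S4  S4 
   S4   S5  S5 
 * S5   S6  S6 
   S6   S6  S6 
(> = start, * = accepting)

start=S0; accept=S5; S0-p>S1; S0-q>S1; S1-p>S2; S1-q>S2; S2-p>S3; S2-q>S3; S3-p>S4; S3-q>S4; S4-p>S5; S4-q>S5; S5-p>S6; S5-q>S6; S6-p>S6; S6-q>S6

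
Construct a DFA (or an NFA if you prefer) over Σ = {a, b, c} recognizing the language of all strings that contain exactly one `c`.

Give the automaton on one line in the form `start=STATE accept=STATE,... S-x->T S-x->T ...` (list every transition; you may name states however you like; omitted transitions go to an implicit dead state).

Only the number of `c`s matters, and only up to 2. Make a chain S0 → S1 → S2 advanced by each `c` (with S2 absorbing); every other symbol self-loops. The accepting set is {S1}.
With 3 states:
        a   b   c  
>  S0   S0  S0  S1 
 * S1   S1  S1  S2 
   S2   S2  S2  S2 
(> = start, * = accepting)

start=S0 accept=S1 S0-a->S0 S0-b->S0 S0-c->S1 S1-a->S1 S1-b->S1 S1-c->S2 S2-a->S2 S2-b->S2 S2-c->S2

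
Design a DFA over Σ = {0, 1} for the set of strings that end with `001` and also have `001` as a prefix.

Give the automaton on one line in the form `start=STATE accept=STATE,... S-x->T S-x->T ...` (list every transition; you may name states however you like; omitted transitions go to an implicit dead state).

Handle the two conditions separately and then intersect. The first has 4 states tracking how much of the suffix `001` has currently been matched; the second has 5 states tracking whether the input so far still matches the prefix `001`. A product state is a pair (one from each), accepting exactly when both do. After merging equivalent states the machine shrinks.
An 8-state machine:
        0   1  
>  s0   s1  s2 
   s1   s3  s2 
   s2   s2  s2 
   s3   s2  s4 
 * s4   s5  s6 
   s5   s7  s6 
   s6   s5  s6 
   s7   s7  s4 
(> = start, * = accepting)

start=s0 accept=s4 s0-0->s1 s0-1->s2 s1-0->s3 s1-1->s2 s2-0->s2 s2-1->s2 s3-0->s2 s3-1->s4 s4-0->s5 s4-1->s6 s5-0->s7 s5-1->s6 s6-0->s5 s6-1->s6 s7-0->s7 s7-1->s4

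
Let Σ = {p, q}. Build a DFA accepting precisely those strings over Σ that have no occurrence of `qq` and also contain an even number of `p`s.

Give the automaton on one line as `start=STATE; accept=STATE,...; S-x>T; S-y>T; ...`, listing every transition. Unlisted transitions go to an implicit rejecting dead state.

Handle the two conditions separately and then intersect. One (3 states) tracks partial matches of the forbidden pattern `qq`; the other (2 states) tracks the count of `p`s modulo 2. Each combined state is a pair, one component from each; accept when both components accept. After merging equivalent states the machine shrinks.
With 5 states:
        p   q  
>* s0   s1  s2 
   s1   s0  s3 
 * s2   s1  s4 
   s3   s0  s4 
   s4   s4  s4 
(> = start, * = accepting)

start=s0; accept=s0,s2; s0-p>s1; s0-q>s2; s1-p>s0; s1-q>s3; s2-p>s1; s2-q>s4; s3-p>s0; s3-q>s4; s4-p>s4; s4-q>s4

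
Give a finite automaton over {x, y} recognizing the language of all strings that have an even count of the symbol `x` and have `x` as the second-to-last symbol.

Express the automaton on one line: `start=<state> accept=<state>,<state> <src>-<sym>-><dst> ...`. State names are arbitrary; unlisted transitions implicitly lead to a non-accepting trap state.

start=s0 accept=s2,s4 s0-x->s1 s0-y->s0 s1-x->s2 s1-y->s3 s2-x->s1 s2-y->s4 s3-x->s5 s3-y->s3 s4-x->s1 s4-y->s0 s5-x->s1 s5-y->s4

Run two small machines in parallel and take their product. The first has 2 states tracking the count of `x`s modulo 2; the second has 7 states tracking the last 2 symbols read. A product state is a pair (one from each), accepting exactly when both do. Equivalent product states are then merged.
A 6-state machine:
        x   y  
>  s0   s1  s0 
   s1   s2  s3 
 * s2   s1  s4 
   s3   s5  s3 
 * s4   s1  s0 
   s5   s1  s4 
(> = start, * = accepting)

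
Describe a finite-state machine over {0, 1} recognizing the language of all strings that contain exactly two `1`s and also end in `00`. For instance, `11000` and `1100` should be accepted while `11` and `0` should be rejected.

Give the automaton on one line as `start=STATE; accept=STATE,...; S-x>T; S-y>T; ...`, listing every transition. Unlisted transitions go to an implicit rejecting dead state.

start=s0; accept=s5; s0-0>s0; s0-1>s1; s1-0>s1; s1-1>s2; s2-0>s3; s2-1>s4; s3-0>s5; s3-1>s4; s4-0>s4; s4-1>s4; s5-0>s5; s5-1>s4

Handle the two conditions separately and then intersect. One (4 states) tracks the count of `1`s, saturating at 3; the other (3 states) tracks how much of the suffix `00` has currently been matched. Each combined state is a pair, one component from each; accept when both components accept. Equivalent product states are then merged.
A 6-state machine:
        0   1  
>  s0   s0  s1 
   s1   s1  s2 
   s2   s3  s4 
   s3   s5  s4 
   s4   s4  s4 
 * s5   s5  s4 
(> = start, * = accepting)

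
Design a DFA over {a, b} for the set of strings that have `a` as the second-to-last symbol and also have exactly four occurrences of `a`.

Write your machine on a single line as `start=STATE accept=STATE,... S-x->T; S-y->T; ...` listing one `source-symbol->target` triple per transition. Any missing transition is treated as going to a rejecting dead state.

Run two small machines in parallel and take their product. One (7 states) tracks the last 2 symbols read; the other (6 states) tracks the count of `a`s, saturating at 5. Each combined state is a pair, one component from each; accept when both components accept.
          a    b  
>  S0     S1   S2 
   S1     S3   S4 
   S2     S5   S6 
   S3     S7   S8 
   S4     S9  S10 
   S5     S3   S4 
   S6     S5   S6 
   S7    S11  S12 
   S8    S13  S14 
   S9     S7   S8 
   S10    S9  S10 
 * S11   S15  S16 
   S12   S17  S18 
   S13   S11  S12 
   S14   S13  S14 
   S15   S15  S19 
 * S16   S20  S21 
   S17   S15  S16 
   S18   S17  S18 
   S19   S20  S22 
   S20   S15  S19 
   S21   S20  S21 
   S22   S20  S22 
(> = start, * = accepting)

start=S0; accept=S11,S16; S0-a->S1; S0-b->S2; S1-a->S3; S1-b->S4; S2-a->S5; S2-b->S6; S3-a->S7; S3-b->S8; S4-a->S9; S4-b->S10; S5-a->S3; S5-b->S4; S6-a->S5; S6-b->S6; S7-a->S11; S7-b->S12; S8-a->S13; S8-b->S14; S9-a->S7; S9-b->S8; S10-a->S9; S10-b->S10; S11-a->S15; S11-b->S16; S12-a->S17; S12-b->S18; S13-a->S11; S13-b->S12; S14-a->S13; S14-b->S14; S15-a->S15; S15-b->S19; S16-a->S20; S16-b->S21; S17-a->S15; S17-b->S16; S18-a->S17; S18-b->S18; S19-a->S20; S19-b->S22; S20-a->S15; S20-b->S19; S21-a->S20; S21-b->S21; S22-a->S20; S22-b->S22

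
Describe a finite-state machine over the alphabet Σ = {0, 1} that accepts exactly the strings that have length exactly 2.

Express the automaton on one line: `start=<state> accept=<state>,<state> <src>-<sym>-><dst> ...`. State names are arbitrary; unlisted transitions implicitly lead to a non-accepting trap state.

Count input length up to 3: every symbol moves from S0 toward S3, which means 'more than 2' and absorbs. Accept from {S2}.
With 4 states:
        0   1  
>  S0   S1  S1 
   S1   S2  S2 
 * S2   S3  S3 
   S3   S3  S3 
(> = start, * = accepting)

start=S0 accept=S2 S0-0->S1 S0-1->S1 S1-0->S2 S1-1->S2 S2-0->S3 S2-1->S3 S3-0->S3 S3-1->S3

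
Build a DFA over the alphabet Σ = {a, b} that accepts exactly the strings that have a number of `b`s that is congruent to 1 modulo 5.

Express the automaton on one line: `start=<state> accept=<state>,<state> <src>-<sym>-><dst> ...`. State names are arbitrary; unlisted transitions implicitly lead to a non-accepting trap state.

start=q0 accept=q1 q0-a->q0 q0-b->q1 q1-a->q1 q1-b->q2 q2-a->q2 q2-b->q3 q3-a->q3 q3-b->q4 q4-a->q4 q4-b->q0

The only thing that matters is how many `b`s have appeared, reduced mod 5. Use one state per residue: q0 for 0, …, q4 for 4. Reading `b` moves to the next residue; anything else stays put. q1 is accepting.
A 5-state machine:
        a   b  
>  q0   q0  q1 
 * q1   q1  q2 
   q2   q2  q3 
   q3   q3  q4 
   q4   q4  q0 
(> = start, * = accepting)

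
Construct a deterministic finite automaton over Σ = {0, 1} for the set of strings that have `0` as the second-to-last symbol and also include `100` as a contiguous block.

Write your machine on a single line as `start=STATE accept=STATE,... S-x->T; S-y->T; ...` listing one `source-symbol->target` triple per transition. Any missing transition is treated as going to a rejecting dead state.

Build one automaton per condition and run them in lockstep. One (7 states) tracks the last 2 symbols read; the other (4 states) tracks whether and how much of `100` has been seen. Each combined state is a pair, one component from each; accept when both components accept.
An 11-state machine:
          0    1  
>  S0     S1   S2 
   S1     S3   S4 
   S2     S5   S6 
   S3     S3   S4 
   S4     S5   S6 
   S5     S7   S4 
   S6     S5   S6 
 * S7     S7   S8 
 * S8     S9  S10 
   S9     S7   S8 
   S10    S9  S10 
(> = start, * = accepting)

start=S0; accept=S7,S8; S0-0->S1; S0-1->S2; S1-0->S3; S1-1->S4; S2-0->S5; S2-1->S6; S3-0->S3; S3-1->S4; S4-0->S5; S4-1->S6; S5-0->S7; S5-1->S4; S6-0->S5; S6-1->S6; S7-0->S7; S7-1->S8; S8-0->S9; S8-1->S10; S9-0->S7; S9-1->S8; S10-0->S9; S10-1->S10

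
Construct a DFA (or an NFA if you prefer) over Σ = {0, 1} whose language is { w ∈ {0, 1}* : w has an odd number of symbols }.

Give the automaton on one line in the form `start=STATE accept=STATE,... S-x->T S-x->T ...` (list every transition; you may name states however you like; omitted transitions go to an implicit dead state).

Only the length mod 2 matters, so use a 2-cycle: from any state, every input symbol moves to the next state, wrapping s1 back to s0. Mark s1 accepting.
2 states suffice.
        0   1  
>  s0   s1  s1 
 * s1   s0  s0 
(> = start, * = accepting)

start=s0 accept=s1 s0-0->s1 s0-1->s1 s1-0->s0 s1-1->s0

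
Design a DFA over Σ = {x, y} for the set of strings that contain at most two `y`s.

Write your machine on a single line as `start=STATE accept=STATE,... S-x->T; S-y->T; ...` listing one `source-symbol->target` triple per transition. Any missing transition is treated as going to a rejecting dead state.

start=q0; accept=q0,q1,q2; q0-x->q0; q0-y->q1; q1-x->q1; q1-y->q2; q2-x->q2; q2-y->q3; q3-x->q3; q3-y->q3

Count `y`s, saturating at 3: states q0 through q2 mean 0 through 2 `y`s seen; q3 means more than 2. Each `y` increments (capped at q3); other symbols loop. Accept from {q0, q1, q2}.
4 states suffice.
        x   y  
>* q0   q0  q1 
 * q1   q1  q2 
 * q2   q2  q3 
   q3   q3  q3 
(> = start, * = accepting)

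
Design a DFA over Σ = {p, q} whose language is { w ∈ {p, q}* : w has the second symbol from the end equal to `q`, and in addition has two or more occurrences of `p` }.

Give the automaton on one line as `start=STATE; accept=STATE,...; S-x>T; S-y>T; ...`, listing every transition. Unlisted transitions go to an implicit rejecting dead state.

start=s0; accept=s5,s6; s0-p>s1; s0-q>s0; s1-p>s2; s1-q>s3; s2-p>s2; s2-q>s4; s3-p>s5; s3-q>s3; s4-p>s5; s4-q>s6; s5-p>s2; s5-q>s4; s6-p>s5; s6-q>s6

Handle the two conditions separately and then intersect. One (7 states) tracks the last 2 symbols read; the other (4 states) tracks the count of `p`s, saturating at 3. Each combined state is a pair, one component from each; accept when both components accept. Equivalent product states are then merged.
With 7 states:
        p   q  
>  s0   s1  s0 
   s1   s2  s3 
   s2   s2  s4 
   s3   s5  s3 
   s4   s5  s6 
 * s5   s2  s4 
 * s6   s5  s6 
(> = start, * = accepting)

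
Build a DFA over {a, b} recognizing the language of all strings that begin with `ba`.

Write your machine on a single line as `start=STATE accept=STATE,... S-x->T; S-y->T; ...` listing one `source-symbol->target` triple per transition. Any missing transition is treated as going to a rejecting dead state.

Check the first 2 symbols one by one: s0 through s1 record how many have matched `ba` so far; any wrong symbol goes to the dead state s3. After all 2 match we enter the accepting sink s2.
A 4-state machine:
        a   b  
>  s0   s3  s1 
   s1   s2  s3 
 * s2   s2  s2 
   s3   s3  s3 
(> = start, * = accepting)

start=s0; accept=s2; s0-a->s3; s0-b->s1; s1-a->s2; s1-b->s3; s2-a->s2; s2-b->s2; s3-a->s3; s3-b->s3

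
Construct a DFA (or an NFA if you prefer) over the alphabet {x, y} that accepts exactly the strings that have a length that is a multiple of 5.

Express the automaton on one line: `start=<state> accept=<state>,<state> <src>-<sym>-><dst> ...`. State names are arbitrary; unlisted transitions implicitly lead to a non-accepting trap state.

Count input length modulo 5: every symbol advances one step around the cycle S0 → S1 → S2 → S3 → S4 → S0. Accept at S0.
5 states suffice.
        x   y  
>* S0   S1  S1 
   S1   S2  S2 
   S2   S3  S3 
   S3   S4  S4 
   S4   S0  S0 
(> = start, * = accepting)

start=S0 accept=S0 S0-x->S1 S0-y->S1 S1-x->S2 S1-y->S2 S2-x->S3 S2-y->S3 S3-x->S4 S3-y->S4 S4-x->S0 S4-y->S0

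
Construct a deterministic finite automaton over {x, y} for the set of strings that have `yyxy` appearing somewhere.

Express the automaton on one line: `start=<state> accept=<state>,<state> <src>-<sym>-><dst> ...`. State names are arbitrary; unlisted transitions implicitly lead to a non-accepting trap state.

Track how much of `yyxy` has been matched so far: state S0 is no progress, S4 is the absorbing accept state reached once `yyxy` has occurred. Intermediate states record partial matches; on a mismatch, fall back to the longest reusable overlap.
        x   y  
>  S0   S0  S1 
   S1   S0  S2 
   S2   S3  S2 
   S3   S0  S4 
 * S4   S4  S4 
(> = start, * = accepting)

start=S0 accept=S4 S0-x->S0 S0-y->S1 S1-x->S0 S1-y->S2 S2-x->S3 S2-y->S2 S3-x->S0 S3-y->S4 S4-x->S4 S4-y->S4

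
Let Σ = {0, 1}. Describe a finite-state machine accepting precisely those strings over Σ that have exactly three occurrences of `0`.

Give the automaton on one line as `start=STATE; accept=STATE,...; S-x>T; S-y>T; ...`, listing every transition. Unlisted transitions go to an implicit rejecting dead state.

Count `0`s, saturating at 4: states q0 through q3 mean 0 through 3 `0`s seen; q4 means more than 3. Each `0` increments (capped at q4); other symbols loop. Accept from {q3}.
With 5 states:
        0   1  
>  q0   q1  q0 
   q1   q2  q1 
   q2   q3  q2 
 * q3   q4  q3 
   q4   q4  q4 
(> = start, * = accepting)

start=q0; accept=q3; q0-0>q1; q0-1>q0; q1-0>q2; q1-1>q1; q2-0>q3; q2-1>q2; q3-0>q4; q3-1>q3; q4-0>q4; q4-1>q4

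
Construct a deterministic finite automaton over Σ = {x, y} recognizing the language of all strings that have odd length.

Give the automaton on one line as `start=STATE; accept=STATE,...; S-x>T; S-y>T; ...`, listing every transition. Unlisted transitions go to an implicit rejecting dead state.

Only the length mod 2 matters, so use a 2-cycle: from any state, every input symbol moves to the next state, wrapping q1 back to q0. Mark q1 accepting.
With 2 states:
        x   y  
>  q0   q1  q1 
 * q1   q0  q0 
(> = start, * = accepting)

start=q0; accept=q1; q0-x>q1; q0-y>q1; q1-x>q0; q1-y>q0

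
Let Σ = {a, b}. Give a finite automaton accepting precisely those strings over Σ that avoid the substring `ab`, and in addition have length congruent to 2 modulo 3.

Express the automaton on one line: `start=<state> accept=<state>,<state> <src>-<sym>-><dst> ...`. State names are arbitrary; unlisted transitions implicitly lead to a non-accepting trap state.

start=S0 accept=S3,S5 S0-a->S1 S0-b->S2 S1-a->S3 S1-b->S4 S2-a->S3 S2-b->S5 S3-a->S6 S3-b->S7 S4-a->S7 S4-b->S7 S5-a->S6 S5-b->S0 S6-a->S1 S6-b->S8 S7-a->S8 S7-b->S8 S8-a->S4 S8-b->S4

Build one automaton per condition and run them in lockstep. One (3 states) tracks partial matches of the forbidden pattern `ab`; the other (3 states) tracks the input length modulo 3. Each combined state is a pair, one component from each; accept when both components accept.
        a   b  
>  S0   S1  S2 
   S1   S3  S4 
   S2   S3  S5 
 * S3   S6  S7 
   S4   S7  S7 
 * S5   S6  S0 
   S6   S1  S8 
   S7   S8  S8 
   S8   S4  S4 
(> = start, * = accepting)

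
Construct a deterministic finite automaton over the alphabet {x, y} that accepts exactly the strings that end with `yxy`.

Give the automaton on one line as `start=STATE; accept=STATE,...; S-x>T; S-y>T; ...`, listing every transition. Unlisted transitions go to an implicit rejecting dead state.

start=q0; accept=q3; q0-x>q0; q0-y>q1; q1-x>q2; q1-y>q1; q2-x>q0; q2-y>q3; q3-x>q2; q3-y>q1

Remember how much of `yxy` the current input suffix matches. State q0 means no match yet; q1 means the last symbol is `y`; q2 means the last 2 symbols are `yx`; q3 means the last 3 symbols are `yxy`. Only q3 accepts. On a mismatch, fall back to the longest proper suffix that is still a prefix of `yxy`.
A 4-state machine:
        x   y  
>  q0   q0  q1 
   q1   q2  q1 
   q2   q0  q3 
 * q3   q2  q1 
(> = start, * = accepting)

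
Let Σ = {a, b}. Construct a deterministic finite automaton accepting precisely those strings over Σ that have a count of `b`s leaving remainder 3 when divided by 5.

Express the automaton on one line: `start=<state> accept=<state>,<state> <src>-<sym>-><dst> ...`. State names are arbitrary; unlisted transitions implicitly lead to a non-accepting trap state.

start=S0 accept=S3 S0-a->S0 S0-b->S1 S1-a->S1 S1-b->S2 S2-a->S2 S2-b->S3 S3-a->S3 S3-b->S4 S4-a->S4 S4-b->S0

Keep the running count of `b`s modulo 5: each `b` advances along the cycle S0 → S1 → S2 → S3 → S4 → S0 while other symbols loop. Accept at S3.
A 5-state machine:
        a   b  
>  S0   S0  S1 
   S1   S1  S2 
   S2   S2  S3 
 * S3   S3  S4 
   S4   S4  S0 
(> = start, * = accepting)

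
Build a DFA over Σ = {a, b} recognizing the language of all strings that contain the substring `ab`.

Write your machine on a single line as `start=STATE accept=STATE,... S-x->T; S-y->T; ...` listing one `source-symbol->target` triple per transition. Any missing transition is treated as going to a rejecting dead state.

States S0..S1 record the length of the longest prefix of `ab` that matches the current input suffix. Reaching S2 means `ab` has been seen, and we stay there forever. Accept from S2.
A 3-state machine:
        a   b  
>  S0   S1  S0 
   S1   S1  S2 
 * S2   S2  S2 
(> = start, * = accepting)

start=S0; accept=S2; S0-a->S1; S0-b->S0; S1-a->S1; S1-b->S2; S2-a->S2; S2-b->S2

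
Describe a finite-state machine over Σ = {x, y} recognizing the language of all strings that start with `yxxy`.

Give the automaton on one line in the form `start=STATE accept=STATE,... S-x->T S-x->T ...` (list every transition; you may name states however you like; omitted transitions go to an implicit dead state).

Check the first 4 symbols one by one: s0 through s3 record how many have matched `yxxy` so far; any wrong symbol goes to the dead state s5. After all 4 match we enter the accepting sink s4.
        x   y  
>  s0   s5  s1 
   s1   s2  s5 
   s2   s3  s5 
   s3   s5  s4 
 * s4   s4  s4 
   s5   s5  s5 
(> = start, * = accepting)

start=s0 accept=s4 s0-x->s5 s0-y->s1 s1-x->s2 s1-y->s5 s2-x->s3 s2-y->s5 s3-x->s5 s3-y->s4 s4-x->s4 s4-y->s4 s5-x->s5 s5-y->s5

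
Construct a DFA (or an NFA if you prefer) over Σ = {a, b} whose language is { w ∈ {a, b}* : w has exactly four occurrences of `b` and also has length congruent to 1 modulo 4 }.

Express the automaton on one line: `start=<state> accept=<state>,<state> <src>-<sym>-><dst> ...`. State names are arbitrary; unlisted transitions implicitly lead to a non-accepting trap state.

Handle the two conditions separately and then intersect. One (6 states) tracks the count of `b`s, saturating at 5; the other (4 states) tracks the input length modulo 4. Each combined state is a pair, one component from each; accept when both components accept.
A 24-state machine:
          a    b  
>  q0     q1   q2 
   q1     q3   q4 
   q2     q4   q5 
   q3     q6   q7 
   q4     q7   q8 
   q5     q8   q9 
   q6     q0  q10 
   q7    q10  q11 
   q8    q11  q12 
   q9    q12  q13 
   q10    q2  q14 
   q11   q14  q15 
   q12   q15  q16 
   q13   q16  q17 
   q14    q5  q18 
   q15   q18  q19 
 * q16   q19  q20 
   q17   q20  q20 
   q18    q9  q21 
   q19   q21  q22 
   q20   q22  q22 
   q21   q13  q23 
   q22   q23  q23 
   q23   q17  q17 
(> = start, * = accepting)

start=q0 accept=q16 q0-a->q1 q0-b->q2 q1-a->q3 q1-b->q4 q2-a->q4 q2-b->q5 q3-a->q6 q3-b->q7 q4-a->q7 q4-b->q8 q5-a->q8 q5-b->q9 q6-a->q0 q6-b->q10 q7-a->q10 q7-b->q11 q8-a->q11 q8-b->q12 q9-a->q12 q9-b->q13 q10-a->q2 q10-b->q14 q11-a->q14 q11-b->q15 q12-a->q15 q12-b->q16 q13-a->q16 q13-b->q17 q14-a->q5 q14-b->q18 q15-a->q18 q15-b->q19 q16-a->q19 q16-b->q20 q17-a->q20 q17-b->q20 q18-a->q9 q18-b->q21 q19-a->q21 q19-b->q22 q20-a->q22 q20-b->q22 q21-a->q13 q21-b->q23 q22-a->q23 q22-b->q23 q23-a->q17 q23-b->q17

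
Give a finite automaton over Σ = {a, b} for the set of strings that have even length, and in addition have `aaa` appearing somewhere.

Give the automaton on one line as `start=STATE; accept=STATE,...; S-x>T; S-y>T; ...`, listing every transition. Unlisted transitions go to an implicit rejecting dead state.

Run two small machines in parallel and take their product. The first has 2 states tracking the input length modulo 2; the second has 4 states tracking whether and how much of `aaa` has been seen. A product state is a pair (one from each), accepting exactly when both do.
With 8 states:
        a   b  
>  s0   s1  s2 
   s1   s3  s0 
   s2   s4  s0 
   s3   s5  s2 
   s4   s6  s2 
   s5   s7  s7 
   s6   s7  s0 
 * s7   s5  s5 
(> = start, * = accepting)

start=s0; accept=s7; s0-a>s1; s0-b>s2; s1-a>s3; s1-b>s0; s2-a>s4; s2-b>s0; s3-a>s5; s3-b>s2; s4-a>s6; s4-b>s2; s5-a>s7; s5-b>s7; s6-a>s7; s6-b>s0; s7-a>s5; s7-b>s5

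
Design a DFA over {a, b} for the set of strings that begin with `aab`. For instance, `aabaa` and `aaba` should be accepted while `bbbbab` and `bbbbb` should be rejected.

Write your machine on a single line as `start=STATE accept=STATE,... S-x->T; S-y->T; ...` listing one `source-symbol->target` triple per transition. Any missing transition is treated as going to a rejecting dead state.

Check the first 3 symbols one by one: q0 through q2 record how many have matched `aab` so far; any wrong symbol goes to the dead state q4. After all 3 match we enter the accepting sink q3.
        a   b  
>  q0   q1  q4 
   q1   q2  q4 
   q2   q4  q3 
 * q3   q3  q3 
   q4   q4  q4 
(> = start, * = accepting)

start=q0; accept=q3; q0-a->q1; q0-b->q4; q1-a->q2; q1-b->q4; q2-a->q4; q2-b->q3; q3-a->q3; q3-b->q3; q4-a->q4; q4-b->q4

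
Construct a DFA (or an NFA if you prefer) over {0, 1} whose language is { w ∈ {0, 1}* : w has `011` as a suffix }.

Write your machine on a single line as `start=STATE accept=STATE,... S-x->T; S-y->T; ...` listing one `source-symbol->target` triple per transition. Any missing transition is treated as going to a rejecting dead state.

start=A; accept=D; A-0->B; A-1->A; B-0->B; B-1->C; C-0->B; C-1->D; D-0->B; D-1->A

Let each state record the length of the longest suffix of the input read so far that is also a prefix of `011`. B means the last symbol is `0`; C means the last 2 symbols are `01`; D means the last 3 symbols are `011`. Accept only at D, where the string currently ends in `011`.
       0  1 
>  A   B  A 
   B   B  C 
   C   B  D 
 * D   B  A 
(> = start, * = accepting)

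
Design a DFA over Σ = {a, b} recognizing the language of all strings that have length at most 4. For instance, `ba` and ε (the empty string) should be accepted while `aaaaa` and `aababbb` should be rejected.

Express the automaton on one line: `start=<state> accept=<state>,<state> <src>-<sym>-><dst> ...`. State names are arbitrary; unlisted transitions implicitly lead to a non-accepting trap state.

start=q0 accept=q0,q1,q2,q3,q4 q0-a->q1 q0-b->q1 q1-a->q2 q1-b->q2 q2-a->q3 q2-b->q3 q3-a->q4 q3-b->q4 q4-a->q5 q4-b->q5 q5-a->q5 q5-b->q5

We only need to distinguish lengths 0, 1, …, 4, and '>4'. Chain q0 → q1 → q2 → q3 → q4 → q5 on every symbol, with q5 looping. Accepting states: {q0, q1, q2, q3, q4}.
6 states suffice.
        a   b  
>* q0   q1  q1 
 * q1   q2  q2 
 * q2   q3  q3 
 * q3   q4  q4 
 * q4   q5  q5 
   q5   q5  q5 
(> = start, * = accepting)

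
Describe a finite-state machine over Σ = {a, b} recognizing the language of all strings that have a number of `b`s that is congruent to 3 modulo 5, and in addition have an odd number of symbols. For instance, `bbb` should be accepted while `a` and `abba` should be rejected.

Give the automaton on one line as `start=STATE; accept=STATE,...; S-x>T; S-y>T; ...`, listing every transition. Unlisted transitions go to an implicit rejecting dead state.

start=S0; accept=S6; S0-a>S1; S0-b>S2; S1-a>S0; S1-b>S3; S2-a>S3; S2-b>S4; S3-a>S2; S3-b>S5; S4-a>S5; S4-b>S6; S5-a>S4; S5-b>S7; S6-a>S7; S6-b>S8; S7-a>S6; S7-b>S9; S8-a>S9; S8-b>S1; S9-a>S8; S9-b>S0

Handle the two conditions separately and then intersect. One (5 states) tracks the count of `b`s modulo 5; the other (2 states) tracks the input length modulo 2. Each combined state is a pair, one component from each; accept when both components accept.
A 10-state machine:
        a   b  
>  S0   S1  S2 
   S1   S0  S3 
   S2   S3  S4 
   S3   S2  S5 
   S4   S5  S6 
   S5   S4  S7 
 * S6   S7  S8 
   S7   S6  S9 
   S8   S9  S1 
   S9   S8  S0 
(> = start, * = accepting)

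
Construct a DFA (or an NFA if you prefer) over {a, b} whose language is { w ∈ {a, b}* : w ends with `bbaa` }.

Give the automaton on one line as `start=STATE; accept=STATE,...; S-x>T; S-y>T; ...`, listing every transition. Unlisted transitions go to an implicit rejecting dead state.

start=S0; accept=S4; S0-a>S0; S0-b>S1; S1-a>S0; S1-b>S2; S2-a>S3; S2-b>S2; S3-a>S4; S3-b>S1; S4-a>S0; S4-b>S1

Let each state record the length of the longest suffix of the input read so far that is also a prefix of `bbaa`. S1 means the last symbol is `b`; S2 means the last 2 symbols are `bb`; S3 means the last 3 symbols are `bba`; S4 means the last 4 symbols are `bbaa`. Accept only at S4, where the string currently ends in `bbaa`.
5 states suffice.
        a   b  
>  S0   S0  S1 
   S1   S0  S2 
   S2   S3  S2 
   S3   S4  S1 
 * S4   S0  S1 
(> = start, * = accepting)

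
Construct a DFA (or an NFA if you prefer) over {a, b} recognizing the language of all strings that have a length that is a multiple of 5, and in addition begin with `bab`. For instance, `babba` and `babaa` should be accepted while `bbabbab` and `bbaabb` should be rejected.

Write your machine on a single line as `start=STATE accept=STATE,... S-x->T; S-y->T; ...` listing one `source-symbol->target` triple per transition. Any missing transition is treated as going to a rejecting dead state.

Handle the two conditions separately and then intersect. The first has 5 states tracking the input length modulo 5; the second has 5 states tracking whether the input so far still matches the prefix `bab`. A product state is a pair (one from each), accepting exactly when both do. Minimizing collapses redundant product states.
        a   b  
>  s0   s1  s2 
   s1   s1  s1 
   s2   s3  s1 
   s3   s1  s4 
   s4   s5  s5 
   s5   s6  s6 
 * s6   s7  s7 
   s7   s8  s8 
   s8   s4  s4 
(> = start, * = accepting)

start=s0; accept=s6; s0-a->s1; s0-b->s2; s1-a->s1; s1-b->s1; s2-a->s3; s2-b->s1; s3-a->s1; s3-b->s4; s4-a->s5; s4-b->s5; s5-a->s6; s5-b->s6; s6-a->s7; s6-b->s7; s7-a->s8; s7-b->s8; s8-a->s4; s8-b->s4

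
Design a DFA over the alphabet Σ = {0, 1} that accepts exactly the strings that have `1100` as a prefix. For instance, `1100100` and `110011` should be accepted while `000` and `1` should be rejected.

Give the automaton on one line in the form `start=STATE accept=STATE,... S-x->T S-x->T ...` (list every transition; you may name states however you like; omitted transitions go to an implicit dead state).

Walk along `1100` while the input agrees: from q0 take `1` to q1, and so on. Any deviation drops to the rejecting sink q5. Once q4 is reached the prefix is confirmed and every continuation is accepted.
        0   1  
>  q0   q5  q1 
   q1   q5  q2 
   q2   q3  q5 
   q3   q4  q5 
 * q4   q4  q4 
   q5   q5  q5 
(> = start, * = accepting)

start=q0 accept=q4 q0-0->q5 q0-1->q1 q1-0->q5 q1-1->q2 q2-0->q3 q2-1->q5 q3-0->q4 q3-1->q5 q4-0->q4 q4-1->q4 q5-0->q5 q5-1->q5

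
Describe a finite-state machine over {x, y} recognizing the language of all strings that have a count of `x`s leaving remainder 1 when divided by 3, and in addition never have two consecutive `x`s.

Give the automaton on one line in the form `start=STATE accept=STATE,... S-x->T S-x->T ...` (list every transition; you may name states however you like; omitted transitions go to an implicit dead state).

Build one automaton per condition and run them in lockstep. One (3 states) tracks the count of `x`s modulo 3; the other (3 states) tracks partial matches of the forbidden pattern `xx`. Each combined state is a pair, one component from each; accept when both components accept. After merging equivalent states the machine shrinks.
        x   y  
>  s0   s1  s0 
 * s1   s2  s3 
   s2   s2  s2 
 * s3   s4  s3 
   s4   s2  s5 
   s5   s6  s5 
   s6   s2  s0 
(> = start, * = accepting)

start=s0 accept=s1,s3 s0-x->s1 s0-y->s0 s1-x->s2 s1-y->s3 s2-x->s2 s2-y->s2 s3-x->s4 s3-y->s3 s4-x->s2 s4-y->s5 s5-x->s6 s5-y->s5 s6-x->s2 s6-y->s0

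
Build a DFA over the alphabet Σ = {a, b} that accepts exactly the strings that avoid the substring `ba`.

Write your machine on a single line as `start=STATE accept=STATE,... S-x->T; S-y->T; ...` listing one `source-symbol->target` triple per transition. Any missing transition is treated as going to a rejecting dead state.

start=s0; accept=s0,s1; s0-a->s0; s0-b->s1; s1-a->s2; s1-b->s1; s2-a->s2; s2-b->s2

This is the complement of 'contains `ba`'. Use the same substring-matching states — s0 through s2 holding how much of `ba` has just been matched — but flip the accepting set: everything except the trap s2 accepts.
        a   b  
>* s0   s0  s1 
 * s1   s2  s1 
   s2   s2  s2 
(> = start, * = accepting)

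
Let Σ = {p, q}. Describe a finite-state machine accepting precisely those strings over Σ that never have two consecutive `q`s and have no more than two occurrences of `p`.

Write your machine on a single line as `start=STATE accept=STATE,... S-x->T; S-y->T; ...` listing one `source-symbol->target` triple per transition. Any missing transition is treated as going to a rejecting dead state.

Handle the two conditions separately and then intersect. The first has 3 states tracking partial matches of the forbidden pattern `qq`; the second has 4 states tracking the count of `p`s, saturating at 3. A product state is a pair (one from each), accepting exactly when both do. Equivalent product states are then merged.
        p   q  
>* s0   s1  s2 
 * s1   s3  s4 
 * s2   s1  s5 
 * s3   s5  s6 
 * s4   s3  s5 
   s5   s5  s5 
 * s6   s5  s5 
(> = start, * = accepting)

start=s0; accept=s0,s1,s2,s3,s4,s6; s0-p->s1; s0-q->s2; s1-p->s3; s1-q->s4; s2-p->s1; s2-q->s5; s3-p->s5; s3-q->s6; s4-p->s3; s4-q->s5; s5-p->s5; s5-q->s5; s6-p->s5; s6-q->s5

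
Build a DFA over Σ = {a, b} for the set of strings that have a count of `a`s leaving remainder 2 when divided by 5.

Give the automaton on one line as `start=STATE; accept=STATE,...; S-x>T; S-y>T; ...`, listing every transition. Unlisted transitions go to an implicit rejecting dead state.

The only thing that matters is how many `a`s have appeared, reduced mod 5. Use one state per residue: q0 for 0, …, q4 for 4. Reading `a` moves to the next residue; anything else stays put. q2 is accepting.
A 5-state machine:
        a   b  
>  q0   q1  q0 
   q1   q2  q1 
 * q2   q3  q2 
   q3   q4  q3 
   q4   q0  q4 
(> = start, * = accepting)

start=q0; accept=q2; q0-a>q1; q0-b>q0; q1-a>q2; q1-b>q1; q2-a>q3; q2-b>q2; q3-a>q4; q3-b>q3; q4-a>q0; q4-b>q4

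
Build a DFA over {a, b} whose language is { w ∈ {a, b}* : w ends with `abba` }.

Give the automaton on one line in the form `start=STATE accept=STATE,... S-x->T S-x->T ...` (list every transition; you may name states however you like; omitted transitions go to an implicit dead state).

Let each state record the length of the longest suffix of the input read so far that is also a prefix of `abba`. s1 means the last symbol is `a`; s2 means the last 2 symbols are `ab`; s3 means the last 3 symbols are `abb`; s4 means the last 4 symbols are `abba`. Accept only at s4, where the string currently ends in `abba`.
A 5-state machine:
        a   b  
>  s0   s1  s0 
   s1   s1  s2 
   s2   s1  s3 
   s3   s4  s0 
 * s4   s1  s2 
(> = start, * = accepting)

start=s0 accept=s4 s0-a->s1 s0-b->s0 s1-a->s1 s1-b->s2 s2-a->s1 s2-b->s3 s3-a->s4 s3-b->s0 s4-a->s1 s4-b->s2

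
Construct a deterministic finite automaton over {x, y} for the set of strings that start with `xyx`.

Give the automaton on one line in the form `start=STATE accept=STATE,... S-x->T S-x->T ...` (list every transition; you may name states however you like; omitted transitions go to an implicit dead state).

Walk along `xyx` while the input agrees: from s0 take `x` to s1, and so on. Any deviation drops to the rejecting sink s4. Once s3 is reached the prefix is confirmed and every continuation is accepted.
A 5-state machine:
        x   y  
>  s0   s1  s4 
   s1   s4  s2 
   s2   s3  s4 
 * s3   s3  s3 
   s4   s4  s4 
(> = start, * = accepting)

start=s0 accept=s3 s0-x->s1 s0-y->s4 s1-x->s4 s1-y->s2 s2-x->s3 s2-y->s4 s3-x->s3 s3-y->s3 s4-x->s4 s4-y->s4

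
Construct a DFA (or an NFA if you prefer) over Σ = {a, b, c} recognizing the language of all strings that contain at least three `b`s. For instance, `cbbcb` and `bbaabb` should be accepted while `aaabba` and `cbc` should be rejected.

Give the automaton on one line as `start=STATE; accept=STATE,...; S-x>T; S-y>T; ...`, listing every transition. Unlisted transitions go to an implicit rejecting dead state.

start=s0; accept=s3,s4; s0-a>s0; s0-b>s1; s0-c>s0; s1-a>s1; s1-b>s2; s1-c>s1; s2-a>s2; s2-b>s3; s2-c>s2; s3-a>s3; s3-b>s4; s3-c>s3; s4-a>s4; s4-b>s4; s4-c>s4

Only the number of `b`s matters, and only up to 4. Make a chain s0 → s1 → s2 → s3 → s4 advanced by each `b` (with s4 absorbing); every other symbol self-loops. The accepting set is {s3, s4}.
5 states suffice.
        a   b   c  
>  s0   s0  s1  s0 
   s1   s1  s2  s1 
   s2   s2  s3  s2 
 * s3   s3  s4  s3 
 * s4   s4  s4  s4 
(> = start, * = accepting)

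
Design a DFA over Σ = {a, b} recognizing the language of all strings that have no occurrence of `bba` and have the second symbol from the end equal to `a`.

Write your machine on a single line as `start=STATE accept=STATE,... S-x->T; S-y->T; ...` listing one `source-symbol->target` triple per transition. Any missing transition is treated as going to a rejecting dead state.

Build one automaton per condition and run them in lockstep. The first has 4 states tracking partial matches of the forbidden pattern `bba`; the second has 7 states tracking the last 2 symbols read. A product state is a pair (one from each), accepting exactly when both do. After merging equivalent states the machine shrinks.
With 6 states:
        a   b  
>  q0   q1  q2 
   q1   q3  q4 
   q2   q1  q5 
 * q3   q3  q4 
 * q4   q1  q5 
   q5   q5  q5 
(> = start, * = accepting)

start=q0; accept=q3,q4; q0-a->q1; q0-b->q2; q1-a->q3; q1-b->q4; q2-a->q1; q2-b->q5; q3-a->q3; q3-b->q4; q4-a->q1; q4-b->q5; q5-a->q5; q5-b->q5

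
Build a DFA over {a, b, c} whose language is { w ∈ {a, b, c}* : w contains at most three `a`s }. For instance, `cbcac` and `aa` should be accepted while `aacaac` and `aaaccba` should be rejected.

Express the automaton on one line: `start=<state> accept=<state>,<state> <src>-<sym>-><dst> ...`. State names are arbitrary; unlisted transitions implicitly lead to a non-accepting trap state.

Count `a`s, saturating at 4: states q0 through q3 mean 0 through 3 `a`s seen; q4 means more than 3. Each `a` increments (capped at q4); other symbols loop. Accept from {q0, q1, q2, q3}.
A 5-state machine:
        a   b   c  
>* q0   q1  q0  q0 
 * q1   q2  q1  q1 
 * q2   q3  q2  q2 
 * q3   q4  q3  q3 
   q4   q4  q4  q4 
(> = start, * = accepting)

start=q0 accept=q0,q1,q2,q3 q0-a->q1 q0-b->q0 q0-c->q0 q1-a->q2 q1-b->q1 q1-c->q1 q2-a->q3 q2-b->q2 q2-c->q2 q3-a->q4 q3-b->q3 q3-c->q3 q4-a->q4 q4-b->q4 q4-c->q4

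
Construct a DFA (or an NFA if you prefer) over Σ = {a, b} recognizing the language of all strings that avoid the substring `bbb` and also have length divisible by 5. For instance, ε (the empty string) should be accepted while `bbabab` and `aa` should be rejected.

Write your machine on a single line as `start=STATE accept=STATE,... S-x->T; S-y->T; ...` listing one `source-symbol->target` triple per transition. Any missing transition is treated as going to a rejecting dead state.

Build one automaton per condition and run them in lockstep. The first has 4 states tracking partial matches of the forbidden pattern `bbb`; the second has 5 states tracking the input length modulo 5. A product state is a pair (one from each), accepting exactly when both do. After merging equivalent states the machine shrinks.
          a    b  
>* q0     q1   q2 
   q1     q3   q4 
   q2     q3   q5 
   q3     q6   q7 
   q4     q6   q8 
   q5     q6   q9 
   q6    q10  q11 
   q7    q10  q12 
   q8    q10   q9 
   q9     q9   q9 
   q10    q0  q13 
   q11    q0  q14 
   q12    q0   q9 
 * q13    q1  q15 
 * q14    q1   q9 
   q15    q3   q9 
(> = start, * = accepting)

start=q0; accept=q0,q13,q14; q0-a->q1; q0-b->q2; q1-a->q3; q1-b->q4; q2-a->q3; q2-b->q5; q3-a->q6; q3-b->q7; q4-a->q6; q4-b->q8; q5-a->q6; q5-b->q9; q6-a->q10; q6-b->q11; q7-a->q10; q7-b->q12; q8-a->q10; q8-b->q9; q9-a->q9; q9-b->q9; q10-a->q0; q10-b->q13; q11-a->q0; q11-b->q14; q12-a->q0; q12-b->q9; q13-a->q1; q13-b->q15; q14-a->q1; q14-b->q9; q15-a->q3; q15-b->q9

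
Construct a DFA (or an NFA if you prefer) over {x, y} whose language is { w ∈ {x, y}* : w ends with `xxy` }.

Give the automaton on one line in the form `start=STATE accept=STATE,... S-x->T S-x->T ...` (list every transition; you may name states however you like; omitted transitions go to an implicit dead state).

start=q0 accept=q3 q0-x->q1 q0-y->q0 q1-x->q2 q1-y->q0 q2-x->q2 q2-y->q3 q3-x->q1 q3-y->q0

Remember how much of `xxy` the current input suffix matches. State q0 means no match yet; q1 means the last symbol is `x`; q2 means the last 2 symbols are `xx`; q3 means the last 3 symbols are `xxy`. Only q3 accepts. On a mismatch, fall back to the longest proper suffix that is still a prefix of `xxy`.
4 states suffice.
        x   y  
>  q0   q1  q0 
   q1   q2  q0 
   q2   q2  q3 
 * q3   q1  q0 
(> = start, * = accepting)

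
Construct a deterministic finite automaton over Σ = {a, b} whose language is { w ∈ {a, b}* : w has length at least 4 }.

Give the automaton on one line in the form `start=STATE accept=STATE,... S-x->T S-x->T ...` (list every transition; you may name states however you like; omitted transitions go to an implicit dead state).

Count input length up to 5: every symbol moves from q0 toward q5, which means 'more than 4' and absorbs. Accept from {q4, q5}.
A 6-state machine:
        a   b  
>  q0   q1  q1 
   q1   q2  q2 
   q2   q3  q3 
   q3   q4  q4 
 * q4   q5  q5 
 * q5   q5  q5 
(> = start, * = accepting)

start=q0 accept=q4,q5 q0-a->q1 q0-b->q1 q1-a->q2 q1-b->q2 q2-a->q3 q2-b->q3 q3-a->q4 q3-b->q4 q4-a->q5 q4-b->q5 q5-a->q5 q5-b->q5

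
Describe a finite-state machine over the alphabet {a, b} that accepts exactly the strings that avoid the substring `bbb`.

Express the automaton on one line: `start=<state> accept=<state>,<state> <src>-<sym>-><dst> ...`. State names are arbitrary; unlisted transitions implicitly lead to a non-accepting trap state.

start=S0 accept=S0,S1,S2 S0-a->S0 S0-b->S1 S1-a->S0 S1-b->S2 S2-a->S0 S2-b->S3 S3-a->S3 S3-b->S3

Track partial matches of the forbidden pattern `bbb`. State S3 is a dead state reached once `bbb` has occurred; every other state accepts. S0 means no part of `bbb` is currently matched.
A 4-state machine:
        a   b  
>* S0   S0  S1 
 * S1   S0  S2 
 * S2   S0  S3 
   S3   S3  S3 
(> = start, * = accepting)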